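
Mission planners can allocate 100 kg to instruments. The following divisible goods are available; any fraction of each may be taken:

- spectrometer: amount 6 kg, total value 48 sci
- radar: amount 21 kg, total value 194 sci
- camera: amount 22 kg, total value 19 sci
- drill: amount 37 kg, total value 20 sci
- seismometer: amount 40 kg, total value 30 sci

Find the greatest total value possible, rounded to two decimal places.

Take in order of value per unit:
- radar (194/21 per unit): all 21 → value 194, running total 194.00
- spectrometer (48/6 per unit): all 6 → value 48, running total 242.00
- camera (19/22 per unit): all 22 → value 19, running total 261.00
- seismometer (30/40 per unit): all 40 → value 30, running total 291.00
- drill (20/37 per unit): 11 of 37 → value 11×20/37 = 5.9459, running total 296.95
Total 296.95.

296.95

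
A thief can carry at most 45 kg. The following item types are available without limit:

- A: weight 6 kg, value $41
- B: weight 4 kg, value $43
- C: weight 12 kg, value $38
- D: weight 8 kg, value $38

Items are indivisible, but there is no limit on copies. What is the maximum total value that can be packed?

Best value-per-unit is B at 43/4, and filling with it alone uses weight 11×4=44. No mix of the others beats 11×43 = 473.

$473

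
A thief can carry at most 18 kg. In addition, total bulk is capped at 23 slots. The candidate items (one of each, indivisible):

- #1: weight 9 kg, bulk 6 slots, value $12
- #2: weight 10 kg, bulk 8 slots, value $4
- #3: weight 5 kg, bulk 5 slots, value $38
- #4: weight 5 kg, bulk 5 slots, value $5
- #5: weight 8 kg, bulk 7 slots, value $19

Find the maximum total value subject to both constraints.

Feasible sets respecting both limits:
- #3+#4+#5: weight 18, bulk 17, value 62
- #3+#5: weight 13, bulk 12, value 57
- #1+#3: weight 14, bulk 11, value 50
Best: $62.

$62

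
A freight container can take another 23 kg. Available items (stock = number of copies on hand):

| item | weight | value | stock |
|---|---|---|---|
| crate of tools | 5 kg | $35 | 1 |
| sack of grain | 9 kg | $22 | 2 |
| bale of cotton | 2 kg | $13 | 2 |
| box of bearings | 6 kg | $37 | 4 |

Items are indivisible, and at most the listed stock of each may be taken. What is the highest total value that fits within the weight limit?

$146

Best selections within weight 23 and stock limits:
- 1×crate of tools + 3×box of bearings: weight 23, value 146
- 2×bale of cotton + 3×box of bearings: weight 22, value 137
Best: $146.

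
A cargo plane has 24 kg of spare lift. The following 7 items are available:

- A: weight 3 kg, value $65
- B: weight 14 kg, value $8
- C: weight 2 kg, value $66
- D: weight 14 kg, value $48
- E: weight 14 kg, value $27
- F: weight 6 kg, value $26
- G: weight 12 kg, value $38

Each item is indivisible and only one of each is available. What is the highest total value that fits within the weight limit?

This is a 0/1 knapsack; check combinations near the capacity.
- A+C+F+G: weight 3+2+6+12=23, value 65+66+26+38=195
- A+C+D: weight 3+2+14=19, value 65+66+48=179
- A+C+G: weight 3+2+12=17, value 65+66+38=169
Best: $195.

$195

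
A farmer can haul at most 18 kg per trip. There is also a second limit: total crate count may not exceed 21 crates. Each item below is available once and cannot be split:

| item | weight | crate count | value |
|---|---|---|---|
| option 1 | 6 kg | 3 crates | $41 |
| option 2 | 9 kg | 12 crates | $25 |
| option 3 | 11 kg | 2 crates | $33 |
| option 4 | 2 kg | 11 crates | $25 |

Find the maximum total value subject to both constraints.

$74

Feasible sets respecting both limits:
- option 1+option 3: weight 17, crate count 5, value 74
- option 1+option 2: weight 15, crate count 15, value 66
- option 1+option 4: weight 8, crate count 14, value 66
- option 3+option 4: weight 13, crate count 13, value 58
Best: $74.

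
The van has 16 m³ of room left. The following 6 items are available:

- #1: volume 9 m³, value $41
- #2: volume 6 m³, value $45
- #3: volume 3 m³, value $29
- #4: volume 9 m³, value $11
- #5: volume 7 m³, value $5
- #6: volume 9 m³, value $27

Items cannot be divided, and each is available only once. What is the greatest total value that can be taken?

$86

This is a 0/1 knapsack; check combinations near the capacity.
- #1+#2: volume 9+6=15, value 41+45=86
- #2+#3+#5: volume 6+3+7=16, value 45+29+5=79
- #2+#3: volume 6+3=9, value 45+29=74
- #2+#6: volume 6+9=15, value 45+27=72
- #1+#3: volume 9+3=12, value 41+29=70
Best: $86.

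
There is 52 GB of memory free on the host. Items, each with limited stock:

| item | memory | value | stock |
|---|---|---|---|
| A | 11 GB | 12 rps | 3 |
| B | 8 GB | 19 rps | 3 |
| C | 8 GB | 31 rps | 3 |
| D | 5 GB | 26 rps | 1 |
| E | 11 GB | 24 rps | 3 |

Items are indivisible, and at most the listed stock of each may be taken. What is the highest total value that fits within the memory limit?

Best selections within memory 52 and stock limits:
- 3×C + 1×D + 2×E: memory 51, value 167
- 1×B + 3×C + 1×D + 1×E: memory 48, value 162
- 2×B + 3×C + 1×D: memory 45, value 157
Best: 167 rps.

167 rps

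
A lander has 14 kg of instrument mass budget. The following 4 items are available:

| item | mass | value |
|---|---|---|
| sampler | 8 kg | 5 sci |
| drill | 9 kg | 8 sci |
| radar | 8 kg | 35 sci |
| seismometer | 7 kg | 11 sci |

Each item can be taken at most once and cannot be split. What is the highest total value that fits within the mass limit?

35 sci

Check high-value combinations within 14 kg:
- radar: mass 8, value 35
- seismometer: mass 7, value 11
- drill: mass 9, value 8
- sampler: mass 8, value 5
Best: 35 sci.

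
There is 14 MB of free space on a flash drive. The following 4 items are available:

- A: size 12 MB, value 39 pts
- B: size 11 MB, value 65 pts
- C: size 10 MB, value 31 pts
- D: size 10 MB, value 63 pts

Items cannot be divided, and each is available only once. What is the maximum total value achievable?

65 pts

Check high-value combinations within 14 MB:
- B: size 11, value 65
- D: size 10, value 63
- A: size 12, value 39
- C: size 10, value 31
Best: 65 pts.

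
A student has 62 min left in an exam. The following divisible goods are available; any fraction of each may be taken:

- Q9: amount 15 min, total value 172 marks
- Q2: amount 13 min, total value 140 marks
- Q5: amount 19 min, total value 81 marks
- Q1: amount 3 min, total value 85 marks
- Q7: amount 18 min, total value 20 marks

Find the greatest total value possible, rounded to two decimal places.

491.33

Take in order of value per unit:
- Q1 (85/3 per unit): all 3 → value 85, running total 85.00
- Q9 (172/15 per unit): all 15 → value 172, running total 257.00
- Q2 (140/13 per unit): all 13 → value 140, running total 397.00
- Q5 (81/19 per unit): all 19 → value 81, running total 478.00
- Q7 (20/18 per unit): 12 of 18 → value 12×20/18 = 13.3333, running total 491.33
Total 491.33.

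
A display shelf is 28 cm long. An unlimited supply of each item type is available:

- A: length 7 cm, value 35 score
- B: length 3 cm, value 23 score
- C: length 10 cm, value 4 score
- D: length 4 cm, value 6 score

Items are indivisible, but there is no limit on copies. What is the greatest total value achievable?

Best value-per-unit is B at 23/3, and filling with it alone uses length 9×3=27. No mix of the others beats 9×23 = 207.

207 score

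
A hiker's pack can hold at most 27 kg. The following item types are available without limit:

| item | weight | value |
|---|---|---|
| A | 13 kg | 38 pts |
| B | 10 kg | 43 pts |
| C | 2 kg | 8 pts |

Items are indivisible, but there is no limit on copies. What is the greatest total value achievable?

Best value-per-unit is B at 43/10; filling with it alone gives 2×43 = 86.
Optimal mix: 2×B + 3×C → weight 26, value 110.

110 pts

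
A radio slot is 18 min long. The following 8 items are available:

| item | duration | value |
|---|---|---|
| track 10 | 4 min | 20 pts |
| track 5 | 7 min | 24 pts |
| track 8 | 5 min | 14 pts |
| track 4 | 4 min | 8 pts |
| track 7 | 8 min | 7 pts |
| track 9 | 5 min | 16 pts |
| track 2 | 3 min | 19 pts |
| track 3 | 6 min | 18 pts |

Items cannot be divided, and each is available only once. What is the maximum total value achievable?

73 pts

Check high-value combinations within 18 min:
- track 10+track 9+track 2+track 3: duration 4+5+3+6=18, value 20+16+19+18=73
- track 10+track 5+track 4+track 2: duration 4+7+4+3=18, value 20+24+8+19=71
- track 10+track 8+track 2+track 3: duration 4+5+3+6=18, value 20+14+19+18=71
Best: 73 pts.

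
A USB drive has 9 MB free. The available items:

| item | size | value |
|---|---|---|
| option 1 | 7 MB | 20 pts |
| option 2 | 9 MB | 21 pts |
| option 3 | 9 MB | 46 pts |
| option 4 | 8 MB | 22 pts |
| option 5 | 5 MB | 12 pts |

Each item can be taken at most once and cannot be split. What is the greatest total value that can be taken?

Check high-value combinations within 9 MB:
- option 3: size 9, value 46
- option 4: size 8, value 22
- option 2: size 9, value 21
- option 1: size 7, value 20
Best: 46 pts.

46 pts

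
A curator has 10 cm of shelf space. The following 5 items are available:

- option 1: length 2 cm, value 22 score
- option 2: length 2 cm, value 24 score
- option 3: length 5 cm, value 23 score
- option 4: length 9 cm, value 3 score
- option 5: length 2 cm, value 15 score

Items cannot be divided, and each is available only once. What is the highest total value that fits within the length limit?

This is a 0/1 knapsack; check combinations near the capacity.
- option 1+option 2+option 3: length 2+2+5=9, value 22+24+23=69
- option 2+option 3+option 5: length 2+5+2=9, value 24+23+15=62
- option 1+option 2+option 5: length 2+2+2=6, value 22+24+15=61
Best: 69 score.

69 score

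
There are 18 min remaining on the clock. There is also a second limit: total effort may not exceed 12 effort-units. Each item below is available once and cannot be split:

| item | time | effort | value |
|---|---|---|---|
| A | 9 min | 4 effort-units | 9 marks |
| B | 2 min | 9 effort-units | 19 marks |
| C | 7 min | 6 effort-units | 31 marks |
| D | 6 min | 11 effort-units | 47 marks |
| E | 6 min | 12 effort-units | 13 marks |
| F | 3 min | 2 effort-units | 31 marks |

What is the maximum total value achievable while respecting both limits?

Feasible sets respecting both limits:
- C+F: time 10, effort 8, value 62
- B+F: time 5, effort 11, value 50
- D: time 6, effort 11, value 47
Best: 62 marks.

62 marks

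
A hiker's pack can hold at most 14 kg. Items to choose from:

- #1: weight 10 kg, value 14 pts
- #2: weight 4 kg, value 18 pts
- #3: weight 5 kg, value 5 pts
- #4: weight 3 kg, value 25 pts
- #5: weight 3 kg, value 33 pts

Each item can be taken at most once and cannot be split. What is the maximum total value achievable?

Check high-value combinations within 14 kg:
- #2+#4+#5: weight 4+3+3=10, value 18+25+33=76
- #3+#4+#5: weight 5+3+3=11, value 5+25+33=63
- #4+#5: weight 3+3=6, value 25+33=58
Best: 76 pts.

76 pts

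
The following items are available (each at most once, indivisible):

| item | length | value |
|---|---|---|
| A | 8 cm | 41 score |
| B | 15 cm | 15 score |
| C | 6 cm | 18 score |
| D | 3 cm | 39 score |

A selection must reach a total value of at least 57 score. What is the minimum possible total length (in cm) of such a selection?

9

Subsets with value ≥ 57, sorted by total length:
- C+D: length 9, value 57
- A+D: length 11, value 80
- A+C: length 14, value 59
- A+C+D: length 17, value 98
Minimum length: 9 cm.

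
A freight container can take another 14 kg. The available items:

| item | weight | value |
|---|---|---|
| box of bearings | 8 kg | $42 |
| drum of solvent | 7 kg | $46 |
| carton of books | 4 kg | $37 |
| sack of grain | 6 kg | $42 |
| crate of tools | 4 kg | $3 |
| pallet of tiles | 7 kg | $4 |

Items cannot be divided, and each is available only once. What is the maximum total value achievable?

Check high-value combinations within 14 kg:
- drum of solvent+sack of grain: weight 7+6=13, value 46+42=88
- box of bearings+sack of grain: weight 8+6=14, value 42+42=84
- drum of solvent+carton of books: weight 7+4=11, value 46+37=83
Best: $88.

$88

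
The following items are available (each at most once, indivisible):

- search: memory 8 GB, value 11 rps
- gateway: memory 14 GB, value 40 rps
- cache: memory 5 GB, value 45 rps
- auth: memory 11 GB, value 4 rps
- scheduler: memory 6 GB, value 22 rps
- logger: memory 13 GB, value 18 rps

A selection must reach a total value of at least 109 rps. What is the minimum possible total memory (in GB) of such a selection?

Subsets with value ≥ 109, sorted by total memory:
- search+gateway+cache+scheduler: memory 33, value 118
- gateway+cache+auth+scheduler: memory 36, value 111
- gateway+cache+scheduler+logger: memory 38, value 125
- search+gateway+cache+logger: memory 40, value 114
Minimum memory: 33 GB.

33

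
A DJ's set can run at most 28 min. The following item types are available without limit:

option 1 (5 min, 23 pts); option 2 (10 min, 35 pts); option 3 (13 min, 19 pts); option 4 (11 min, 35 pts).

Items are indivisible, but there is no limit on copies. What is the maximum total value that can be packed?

115 pts

Best value-per-unit is option 1 at 23/5, and filling with it alone uses duration 5×5=25. No mix of the others beats 5×23 = 115.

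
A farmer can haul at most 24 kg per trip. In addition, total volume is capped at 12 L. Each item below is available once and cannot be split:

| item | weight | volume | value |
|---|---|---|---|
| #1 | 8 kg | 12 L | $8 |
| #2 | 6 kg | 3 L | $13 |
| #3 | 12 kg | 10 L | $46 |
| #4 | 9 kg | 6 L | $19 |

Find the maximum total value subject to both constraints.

Feasible sets respecting both limits:
- #3: weight 12, volume 10, value 46
- #2+#4: weight 15, volume 9, value 32
- #4: weight 9, volume 6, value 19
Best: $46.

$46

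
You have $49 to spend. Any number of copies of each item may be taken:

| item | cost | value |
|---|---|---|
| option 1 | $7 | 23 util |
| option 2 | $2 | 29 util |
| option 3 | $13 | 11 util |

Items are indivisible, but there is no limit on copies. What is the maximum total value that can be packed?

696 util

Best value-per-unit is option 2 at 29/2, and filling with it alone uses cost 24×2=48. No mix of the others beats 24×29 = 696.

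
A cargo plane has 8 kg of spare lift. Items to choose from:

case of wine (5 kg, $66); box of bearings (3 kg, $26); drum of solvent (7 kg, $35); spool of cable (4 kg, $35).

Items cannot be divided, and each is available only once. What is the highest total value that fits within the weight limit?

$92

Check high-value combinations within 8 kg:
- case of wine+box of bearings: weight 5+3=8, value 66+26=92
- case of wine: weight 5, value 66
- box of bearings+spool of cable: weight 3+4=7, value 26+35=61
Best: $92.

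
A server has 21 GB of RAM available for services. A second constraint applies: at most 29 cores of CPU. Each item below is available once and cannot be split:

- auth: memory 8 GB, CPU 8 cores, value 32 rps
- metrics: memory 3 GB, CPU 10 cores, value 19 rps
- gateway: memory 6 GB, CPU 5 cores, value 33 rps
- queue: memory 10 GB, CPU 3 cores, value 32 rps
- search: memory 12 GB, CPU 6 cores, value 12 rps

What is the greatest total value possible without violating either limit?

84 rps

Feasible sets respecting both limits:
- auth+metrics+gateway: memory 17, CPU 23, value 84
- metrics+gateway+queue: memory 19, CPU 18, value 84
- auth+metrics+queue: memory 21, CPU 21, value 83
- auth+gateway: memory 14, CPU 13, value 65
Best: 84 rps.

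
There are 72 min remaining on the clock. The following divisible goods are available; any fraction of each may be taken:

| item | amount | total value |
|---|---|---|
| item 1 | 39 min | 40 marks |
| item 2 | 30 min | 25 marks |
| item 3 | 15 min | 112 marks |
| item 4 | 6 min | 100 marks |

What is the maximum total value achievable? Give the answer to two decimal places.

Take in order of value per unit:
- item 4 (100/6 per unit): all 6 → value 100, running total 100.00
- item 3 (112/15 per unit): all 15 → value 112, running total 212.00
- item 1 (40/39 per unit): all 39 → value 40, running total 252.00
- item 2 (25/30 per unit): 12 of 30 → value 12×25/30 = 10.0000, running total 262.00
Total 262.00.

262.00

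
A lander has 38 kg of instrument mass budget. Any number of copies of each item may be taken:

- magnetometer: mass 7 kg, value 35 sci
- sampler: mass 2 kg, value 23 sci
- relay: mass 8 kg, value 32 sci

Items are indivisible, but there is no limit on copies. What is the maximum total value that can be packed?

437 sci

Best value-per-unit is sampler at 23/2, and filling with it alone uses mass 19×2=38. No mix of the others beats 19×23 = 437.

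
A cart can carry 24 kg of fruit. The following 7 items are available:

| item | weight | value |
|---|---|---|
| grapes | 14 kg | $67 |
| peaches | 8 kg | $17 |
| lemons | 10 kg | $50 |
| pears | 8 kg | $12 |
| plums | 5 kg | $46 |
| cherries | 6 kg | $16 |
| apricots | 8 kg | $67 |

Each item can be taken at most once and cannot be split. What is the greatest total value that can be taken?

$163

This is a 0/1 knapsack; check combinations near the capacity.
- lemons+plums+apricots: weight 10+5+8=23, value 50+46+67=163
- grapes+apricots: weight 14+8=22, value 67+67=134
- lemons+cherries+apricots: weight 10+6+8=24, value 50+16+67=133
Best: $163.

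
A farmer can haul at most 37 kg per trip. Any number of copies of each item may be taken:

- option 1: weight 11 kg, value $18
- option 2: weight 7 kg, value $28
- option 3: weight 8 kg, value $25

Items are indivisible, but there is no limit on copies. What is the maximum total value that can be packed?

Best value-per-unit is option 2 at 28/7, and filling with it alone uses weight 5×7=35. No mix of the others beats 5×28 = 140.

$140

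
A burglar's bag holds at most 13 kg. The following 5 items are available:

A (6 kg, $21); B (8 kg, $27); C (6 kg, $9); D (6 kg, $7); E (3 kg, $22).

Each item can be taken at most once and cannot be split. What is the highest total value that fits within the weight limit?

$49

Check high-value combinations within 13 kg:
- B+E: weight 8+3=11, value 27+22=49
- A+E: weight 6+3=9, value 21+22=43
- C+E: weight 6+3=9, value 9+22=31
Best: $49.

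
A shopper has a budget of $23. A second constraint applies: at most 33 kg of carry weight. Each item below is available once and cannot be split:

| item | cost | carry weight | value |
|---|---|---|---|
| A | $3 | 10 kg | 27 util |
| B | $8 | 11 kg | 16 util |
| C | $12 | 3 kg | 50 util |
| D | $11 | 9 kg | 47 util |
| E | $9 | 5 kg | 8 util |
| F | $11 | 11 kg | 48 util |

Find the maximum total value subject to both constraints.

98 util

Feasible sets respecting both limits:
- C+F: cost 23, carry weight 14, value 98
- C+D: cost 23, carry weight 12, value 97
- D+F: cost 22, carry weight 20, value 95
- A+B+C: cost 23, carry weight 24, value 93
Best: 98 util.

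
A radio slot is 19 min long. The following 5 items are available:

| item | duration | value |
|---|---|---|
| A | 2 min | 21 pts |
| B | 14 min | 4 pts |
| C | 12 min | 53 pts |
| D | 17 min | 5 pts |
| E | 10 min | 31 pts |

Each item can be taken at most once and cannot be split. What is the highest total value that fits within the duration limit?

Check high-value combinations within 19 min:
- A+C: duration 2+12=14, value 21+53=74
- C: duration 12, value 53
- A+E: duration 2+10=12, value 21+31=52
Best: 74 pts.

74 pts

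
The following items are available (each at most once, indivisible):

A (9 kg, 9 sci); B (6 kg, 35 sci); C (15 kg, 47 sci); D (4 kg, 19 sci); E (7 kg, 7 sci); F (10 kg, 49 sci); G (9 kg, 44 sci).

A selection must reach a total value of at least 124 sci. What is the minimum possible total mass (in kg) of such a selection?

Subsets with value ≥ 124, sorted by total mass:
- B+F+G: mass 25, value 128
- B+D+F+G: mass 29, value 147
Minimum mass: 25 kg.

25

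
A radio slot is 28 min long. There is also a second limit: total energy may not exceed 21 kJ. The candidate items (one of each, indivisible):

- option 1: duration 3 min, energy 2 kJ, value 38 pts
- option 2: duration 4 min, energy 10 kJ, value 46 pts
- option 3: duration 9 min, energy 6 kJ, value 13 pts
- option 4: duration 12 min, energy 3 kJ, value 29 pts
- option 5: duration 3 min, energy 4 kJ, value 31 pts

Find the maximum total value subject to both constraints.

144 pts

Feasible sets respecting both limits:
- option 1+option 2+option 4+option 5: duration 22, energy 19, value 144
- option 1+option 2+option 3+option 4: duration 28, energy 21, value 126
- option 1+option 2+option 5: duration 10, energy 16, value 115
Best: 144 pts.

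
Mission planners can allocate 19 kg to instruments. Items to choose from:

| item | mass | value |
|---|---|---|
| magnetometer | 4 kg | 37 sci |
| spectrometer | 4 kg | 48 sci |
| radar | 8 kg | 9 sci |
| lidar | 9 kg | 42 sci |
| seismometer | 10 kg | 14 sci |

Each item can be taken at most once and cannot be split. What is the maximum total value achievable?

127 sci

Check high-value combinations within 19 kg:
- magnetometer+spectrometer+lidar: mass 4+4+9=17, value 37+48+42=127
- magnetometer+spectrometer+seismometer: mass 4+4+10=18, value 37+48+14=99
- magnetometer+spectrometer+radar: mass 4+4+8=16, value 37+48+9=94
- spectrometer+lidar: mass 4+9=13, value 48+42=90
Best: 127 sci.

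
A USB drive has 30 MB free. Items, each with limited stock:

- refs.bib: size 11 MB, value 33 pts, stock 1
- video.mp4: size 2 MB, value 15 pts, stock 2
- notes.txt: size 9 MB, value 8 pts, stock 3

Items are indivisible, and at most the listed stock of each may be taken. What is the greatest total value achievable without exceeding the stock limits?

Top feasible selections:
- 1×refs.bib + 2×video.mp4 + 1×notes.txt: size 24, value 71
- 1×refs.bib + 2×video.mp4: size 15, value 63
- 1×refs.bib + 1×video.mp4 + 1×notes.txt: size 22, value 56
- 1×refs.bib + 2×notes.txt: size 29, value 49
Best: 71 pts.

71 pts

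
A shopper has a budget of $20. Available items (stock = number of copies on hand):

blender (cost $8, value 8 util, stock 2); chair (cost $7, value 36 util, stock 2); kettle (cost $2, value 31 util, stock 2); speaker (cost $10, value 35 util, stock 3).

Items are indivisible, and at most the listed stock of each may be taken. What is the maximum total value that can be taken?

Top feasible selections:
- 2×chair + 2×kettle: cost 18, value 134
- 1×blender + 1×chair + 2×kettle: cost 19, value 106
- 2×chair + 1×kettle: cost 16, value 103
Best: 134 util.

134 util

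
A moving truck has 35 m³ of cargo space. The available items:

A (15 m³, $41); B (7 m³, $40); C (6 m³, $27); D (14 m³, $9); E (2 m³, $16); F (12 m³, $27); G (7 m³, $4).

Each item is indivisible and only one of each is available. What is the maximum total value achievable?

Check high-value combinations within 35 m³:
- A+B+C+E: volume 15+7+6+2=30, value 41+40+27+16=124
- B+C+E+F+G: volume 7+6+2+12+7=34, value 40+27+16+27+4=114
- A+B+C+G: volume 15+7+6+7=35, value 41+40+27+4=112
Best: $124.

$124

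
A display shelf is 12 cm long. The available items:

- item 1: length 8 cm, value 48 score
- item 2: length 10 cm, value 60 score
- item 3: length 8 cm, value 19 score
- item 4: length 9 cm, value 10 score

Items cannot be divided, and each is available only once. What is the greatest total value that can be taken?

60 score

Check high-value combinations within 12 cm:
- item 2: length 10, value 60
- item 1: length 8, value 48
- item 3: length 8, value 19
- item 4: length 9, value 10
Best: 60 score.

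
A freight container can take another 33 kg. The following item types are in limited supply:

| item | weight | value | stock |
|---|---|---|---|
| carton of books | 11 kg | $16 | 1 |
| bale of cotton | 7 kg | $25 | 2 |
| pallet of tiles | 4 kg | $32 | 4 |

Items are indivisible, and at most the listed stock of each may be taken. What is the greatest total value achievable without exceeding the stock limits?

$178

Top feasible selections:
- 2×bale of cotton + 4×pallet of tiles: weight 30, value 178
- 1×bale of cotton + 4×pallet of tiles: weight 23, value 153
Best: $178.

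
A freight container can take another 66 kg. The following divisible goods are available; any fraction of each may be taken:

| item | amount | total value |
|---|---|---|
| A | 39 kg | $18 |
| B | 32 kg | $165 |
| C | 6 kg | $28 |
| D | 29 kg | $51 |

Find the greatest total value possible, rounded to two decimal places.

Take in order of value per unit:
- B (165/32 per unit): all 32 → value 165, running total 165.00
- C (28/6 per unit): all 6 → value 28, running total 193.00
- D (51/29 per unit): 28 of 29 → value 28×51/29 = 49.2414, running total 242.24
Total 242.24.

242.24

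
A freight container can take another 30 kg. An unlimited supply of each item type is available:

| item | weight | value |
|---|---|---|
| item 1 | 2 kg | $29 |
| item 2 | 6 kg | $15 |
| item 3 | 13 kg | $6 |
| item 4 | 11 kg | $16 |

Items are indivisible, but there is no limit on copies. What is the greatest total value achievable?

$435

Best value-per-unit is item 1 at 29/2, and filling with it alone uses weight 15×2=30. No mix of the others beats 15×29 = 435.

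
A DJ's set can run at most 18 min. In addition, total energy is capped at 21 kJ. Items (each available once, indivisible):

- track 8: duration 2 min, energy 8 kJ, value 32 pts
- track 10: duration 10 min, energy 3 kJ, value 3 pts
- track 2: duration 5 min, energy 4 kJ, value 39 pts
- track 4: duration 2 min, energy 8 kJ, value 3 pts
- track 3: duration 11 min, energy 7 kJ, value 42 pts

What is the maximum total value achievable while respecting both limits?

Feasible sets respecting both limits:
- track 8+track 2+track 3: duration 18, energy 19, value 113
- track 2+track 4+track 3: duration 18, energy 19, value 84
- track 2+track 3: duration 16, energy 11, value 81
Best: 113 pts.

113 pts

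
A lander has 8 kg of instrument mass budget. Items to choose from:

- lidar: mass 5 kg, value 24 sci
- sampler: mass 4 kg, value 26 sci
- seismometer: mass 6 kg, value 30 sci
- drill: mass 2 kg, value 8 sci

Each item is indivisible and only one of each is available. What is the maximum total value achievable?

38 sci

Check high-value combinations within 8 kg:
- seismometer+drill: mass 6+2=8, value 30+8=38
- sampler+drill: mass 4+2=6, value 26+8=34
- lidar+drill: mass 5+2=7, value 24+8=32
- seismometer: mass 6, value 30
- sampler: mass 4, value 26
Best: 38 sci.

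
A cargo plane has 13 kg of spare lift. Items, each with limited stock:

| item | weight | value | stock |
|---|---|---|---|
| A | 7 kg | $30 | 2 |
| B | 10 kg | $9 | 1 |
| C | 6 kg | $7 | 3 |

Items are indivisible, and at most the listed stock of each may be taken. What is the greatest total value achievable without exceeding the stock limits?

$37

Top feasible selections:
- 1×A + 1×C: weight 13, value 37
- 1×A: weight 7, value 30
- 2×C: weight 12, value 14
Best: $37.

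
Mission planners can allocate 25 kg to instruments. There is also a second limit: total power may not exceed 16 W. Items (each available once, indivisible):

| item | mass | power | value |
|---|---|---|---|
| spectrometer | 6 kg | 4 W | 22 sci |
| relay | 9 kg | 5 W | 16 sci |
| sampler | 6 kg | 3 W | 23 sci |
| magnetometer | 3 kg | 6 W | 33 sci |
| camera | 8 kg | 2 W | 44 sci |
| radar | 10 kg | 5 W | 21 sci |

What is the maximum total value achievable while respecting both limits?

Feasible sets respecting both limits:
- spectrometer+sampler+magnetometer+camera: mass 23, power 15, value 122
- sampler+magnetometer+camera: mass 17, power 11, value 100
- spectrometer+magnetometer+camera: mass 17, power 12, value 99
- magnetometer+camera+radar: mass 21, power 13, value 98
Best: 122 sci.

122 sci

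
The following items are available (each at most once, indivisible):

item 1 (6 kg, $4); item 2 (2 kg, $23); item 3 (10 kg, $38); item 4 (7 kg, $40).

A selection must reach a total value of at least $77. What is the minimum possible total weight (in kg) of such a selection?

Subsets with value ≥ 77, sorted by total weight:
- item 3+item 4: weight 17, value 78
- item 2+item 3+item 4: weight 19, value 101
Minimum weight: 17 kg.

17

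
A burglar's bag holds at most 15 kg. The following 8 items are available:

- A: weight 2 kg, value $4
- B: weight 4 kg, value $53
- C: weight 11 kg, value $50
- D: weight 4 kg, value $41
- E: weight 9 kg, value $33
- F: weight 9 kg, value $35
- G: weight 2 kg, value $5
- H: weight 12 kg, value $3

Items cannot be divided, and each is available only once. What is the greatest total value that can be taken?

$103

Check high-value combinations within 15 kg:
- A+B+D+G: weight 2+4+4+2=12, value 4+53+41+5=103
- B+C: weight 4+11=15, value 53+50=103
- B+D+G: weight 4+4+2=10, value 53+41+5=99
Best: $103.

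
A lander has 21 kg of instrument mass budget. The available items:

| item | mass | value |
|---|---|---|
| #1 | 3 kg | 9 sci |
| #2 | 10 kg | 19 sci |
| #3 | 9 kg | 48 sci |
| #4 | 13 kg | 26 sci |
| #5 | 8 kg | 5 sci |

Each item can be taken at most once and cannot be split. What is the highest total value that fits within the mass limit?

67 sci

Check high-value combinations within 21 kg:
- #2+#3: mass 10+9=19, value 19+48=67
- #1+#3+#5: mass 3+9+8=20, value 9+48+5=62
- #1+#3: mass 3+9=12, value 9+48=57
Best: 67 sci.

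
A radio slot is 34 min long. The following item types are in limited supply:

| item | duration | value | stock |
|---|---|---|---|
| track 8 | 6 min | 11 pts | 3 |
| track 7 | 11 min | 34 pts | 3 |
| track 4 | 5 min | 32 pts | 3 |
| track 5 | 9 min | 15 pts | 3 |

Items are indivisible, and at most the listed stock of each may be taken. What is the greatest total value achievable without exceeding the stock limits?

141 pts

Best selections within duration 34 and stock limits:
- 1×track 8 + 1×track 7 + 3×track 4: duration 32, value 141
- 2×track 7 + 2×track 4: duration 32, value 132
- 1×track 7 + 3×track 4: duration 26, value 130
Best: 141 pts.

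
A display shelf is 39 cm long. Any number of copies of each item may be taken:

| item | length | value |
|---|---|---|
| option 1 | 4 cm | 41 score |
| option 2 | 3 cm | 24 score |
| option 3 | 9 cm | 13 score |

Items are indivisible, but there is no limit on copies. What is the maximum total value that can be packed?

Best value-per-unit is option 1 at 41/4; filling with it alone gives 9×41 = 369.
Optimal mix: 9×option 1 + 1×option 2 → length 39, value 393.

393 score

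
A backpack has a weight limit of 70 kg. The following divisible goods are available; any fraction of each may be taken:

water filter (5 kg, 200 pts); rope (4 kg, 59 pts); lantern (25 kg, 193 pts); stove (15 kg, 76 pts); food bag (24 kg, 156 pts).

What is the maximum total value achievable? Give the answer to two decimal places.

Take in order of value per unit:
- water filter (200/5 per unit): all 5 → value 200, running total 200.00
- rope (59/4 per unit): all 4 → value 59, running total 259.00
- lantern (193/25 per unit): all 25 → value 193, running total 452.00
- food bag (156/24 per unit): all 24 → value 156, running total 608.00
- stove (76/15 per unit): 12 of 15 → value 12×76/15 = 60.8000, running total 668.80
Total 668.80.

668.80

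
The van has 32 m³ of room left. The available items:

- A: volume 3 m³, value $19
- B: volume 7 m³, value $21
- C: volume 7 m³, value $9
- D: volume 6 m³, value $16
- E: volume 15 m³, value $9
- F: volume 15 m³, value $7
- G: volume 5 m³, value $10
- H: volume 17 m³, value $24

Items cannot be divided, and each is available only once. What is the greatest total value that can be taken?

$75

Check high-value combinations within 32 m³:
- A+B+C+D+G: volume 3+7+7+6+5=28, value 19+21+9+16+10=75
- A+B+G+H: volume 3+7+5+17=32, value 19+21+10+24=74
- A+D+G+H: volume 3+6+5+17=31, value 19+16+10+24=69
Best: $75.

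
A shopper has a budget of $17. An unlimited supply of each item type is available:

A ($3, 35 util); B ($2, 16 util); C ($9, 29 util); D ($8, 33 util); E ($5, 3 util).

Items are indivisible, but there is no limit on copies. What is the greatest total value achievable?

Best value-per-unit is A at 35/3; filling with it alone gives 5×35 = 175.
Optimal mix: 5×A + 1×B → cost 17, value 191.

191 util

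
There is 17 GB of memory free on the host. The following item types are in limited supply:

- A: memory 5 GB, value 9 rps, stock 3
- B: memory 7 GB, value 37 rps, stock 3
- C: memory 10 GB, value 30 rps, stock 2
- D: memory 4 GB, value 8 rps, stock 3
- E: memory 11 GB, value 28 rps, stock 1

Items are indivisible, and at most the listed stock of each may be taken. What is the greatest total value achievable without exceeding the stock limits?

74 rps

Top feasible selections:
- 2×B: memory 14, value 74
- 1×B + 1×C: memory 17, value 67
- 2×A + 1×B: memory 17, value 55
Best: 74 rps.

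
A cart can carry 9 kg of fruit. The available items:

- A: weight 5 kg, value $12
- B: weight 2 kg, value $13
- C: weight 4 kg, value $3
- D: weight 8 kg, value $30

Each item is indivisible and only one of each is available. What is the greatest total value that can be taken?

Check high-value combinations within 9 kg:
- D: weight 8, value 30
- A+B: weight 5+2=7, value 12+13=25
- B+C: weight 2+4=6, value 13+3=16
- A+C: weight 5+4=9, value 12+3=15
Best: $30.

$30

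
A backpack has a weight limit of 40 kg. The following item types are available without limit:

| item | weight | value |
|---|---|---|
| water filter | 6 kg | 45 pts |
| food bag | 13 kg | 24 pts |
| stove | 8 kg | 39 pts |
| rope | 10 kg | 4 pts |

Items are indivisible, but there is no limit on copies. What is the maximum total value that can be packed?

270 pts

Best value-per-unit is water filter at 45/6, and filling with it alone uses weight 6×6=36. No mix of the others beats 6×45 = 270.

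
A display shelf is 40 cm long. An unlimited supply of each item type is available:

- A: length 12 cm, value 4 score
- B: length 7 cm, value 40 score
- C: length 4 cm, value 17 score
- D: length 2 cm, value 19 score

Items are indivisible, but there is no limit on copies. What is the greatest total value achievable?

Best value-per-unit is D at 19/2, and filling with it alone uses length 20×2=40. No mix of the others beats 20×19 = 380.

380 score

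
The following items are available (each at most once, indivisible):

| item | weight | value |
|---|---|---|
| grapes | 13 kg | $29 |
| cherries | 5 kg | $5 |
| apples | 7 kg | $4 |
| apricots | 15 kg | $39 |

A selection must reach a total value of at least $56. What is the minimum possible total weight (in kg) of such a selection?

28

Subsets with value ≥ 56, sorted by total weight:
- grapes+apricots: weight 28, value 68
- grapes+cherries+apricots: weight 33, value 73
Minimum weight: 28 kg.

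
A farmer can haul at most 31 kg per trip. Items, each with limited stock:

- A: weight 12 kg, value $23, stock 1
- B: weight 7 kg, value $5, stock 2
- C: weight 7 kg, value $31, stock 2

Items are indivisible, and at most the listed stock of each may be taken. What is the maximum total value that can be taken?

$85

Top feasible selections:
- 1×A + 2×C: weight 26, value 85
- 2×B + 2×C: weight 28, value 72
- 1×B + 2×C: weight 21, value 67
Best: $85.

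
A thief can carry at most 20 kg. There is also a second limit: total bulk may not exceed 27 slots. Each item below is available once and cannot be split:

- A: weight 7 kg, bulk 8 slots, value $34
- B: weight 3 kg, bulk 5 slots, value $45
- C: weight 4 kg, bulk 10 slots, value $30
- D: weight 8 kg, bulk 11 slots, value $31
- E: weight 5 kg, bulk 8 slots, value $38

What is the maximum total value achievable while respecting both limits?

Feasible sets respecting both limits:
- A+B+E: weight 15, bulk 21, value 117
- B+D+E: weight 16, bulk 24, value 114
- B+C+E: weight 12, bulk 23, value 113
- A+B+D: weight 18, bulk 24, value 110
Best: $117.

$117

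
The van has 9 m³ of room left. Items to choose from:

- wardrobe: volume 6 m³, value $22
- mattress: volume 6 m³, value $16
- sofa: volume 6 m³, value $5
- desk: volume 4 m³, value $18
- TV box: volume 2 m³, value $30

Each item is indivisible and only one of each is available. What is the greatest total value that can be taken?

Check high-value combinations within 9 m³:
- wardrobe+TV box: volume 6+2=8, value 22+30=52
- desk+TV box: volume 4+2=6, value 18+30=48
- mattress+TV box: volume 6+2=8, value 16+30=46
- sofa+TV box: volume 6+2=8, value 5+30=35
Best: $52.

$52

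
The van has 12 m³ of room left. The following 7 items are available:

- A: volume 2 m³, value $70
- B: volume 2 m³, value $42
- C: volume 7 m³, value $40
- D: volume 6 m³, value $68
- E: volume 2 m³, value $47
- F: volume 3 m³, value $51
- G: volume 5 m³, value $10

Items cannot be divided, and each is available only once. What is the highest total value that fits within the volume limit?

$227

Check high-value combinations within 12 m³:
- A+B+D+E: volume 2+2+6+2=12, value 70+42+68+47=227
- A+B+E+F: volume 2+2+2+3=9, value 70+42+47+51=210
- A+D+F: volume 2+6+3=11, value 70+68+51=189
- A+D+E: volume 2+6+2=10, value 70+68+47=185
- A+B+D: volume 2+2+6=10, value 70+42+68=180
Best: $227.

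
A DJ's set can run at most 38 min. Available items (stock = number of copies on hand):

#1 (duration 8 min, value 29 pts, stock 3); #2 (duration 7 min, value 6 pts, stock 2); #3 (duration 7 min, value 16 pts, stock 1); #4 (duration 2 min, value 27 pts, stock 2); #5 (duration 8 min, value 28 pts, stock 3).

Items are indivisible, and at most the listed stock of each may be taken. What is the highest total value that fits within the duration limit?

Top feasible selections:
- 3×#1 + 2×#4 + 1×#5: duration 36, value 169
- 2×#1 + 2×#4 + 2×#5: duration 36, value 168
Best: 169 pts.

169 pts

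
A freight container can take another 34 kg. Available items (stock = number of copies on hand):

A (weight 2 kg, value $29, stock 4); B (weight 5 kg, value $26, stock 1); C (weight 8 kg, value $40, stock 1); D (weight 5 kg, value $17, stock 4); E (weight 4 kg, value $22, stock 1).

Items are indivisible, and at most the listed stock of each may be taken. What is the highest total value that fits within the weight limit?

Best selections within weight 34 and stock limits:
- 4×A + 1×B + 1×C + 1×D + 1×E: weight 30, value 221
- 4×A + 1×B + 1×C + 2×D: weight 31, value 216
Best: $221.

$221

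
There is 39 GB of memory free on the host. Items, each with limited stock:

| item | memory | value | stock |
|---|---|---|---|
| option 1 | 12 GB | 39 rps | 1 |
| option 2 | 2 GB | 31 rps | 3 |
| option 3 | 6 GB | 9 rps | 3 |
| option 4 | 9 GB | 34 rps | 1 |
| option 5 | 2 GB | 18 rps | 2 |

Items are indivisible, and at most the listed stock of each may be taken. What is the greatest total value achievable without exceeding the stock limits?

211 rps

Top feasible selections:
- 1×option 1 + 3×option 2 + 1×option 3 + 1×option 4 + 2×option 5: memory 37, value 211
- 1×option 1 + 3×option 2 + 1×option 4 + 2×option 5: memory 31, value 202
- 1×option 1 + 3×option 2 + 1×option 3 + 1×option 4 + 1×option 5: memory 35, value 193
Best: 211 rps.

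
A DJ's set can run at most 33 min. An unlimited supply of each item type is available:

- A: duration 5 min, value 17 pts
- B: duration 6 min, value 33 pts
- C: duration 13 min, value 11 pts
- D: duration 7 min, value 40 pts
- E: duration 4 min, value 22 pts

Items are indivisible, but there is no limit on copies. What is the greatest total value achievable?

186 pts

Best value-per-unit is D at 40/7; filling with it alone gives 4×40 = 160.
Optimal mix: 2×B + 3×D → duration 33, value 186.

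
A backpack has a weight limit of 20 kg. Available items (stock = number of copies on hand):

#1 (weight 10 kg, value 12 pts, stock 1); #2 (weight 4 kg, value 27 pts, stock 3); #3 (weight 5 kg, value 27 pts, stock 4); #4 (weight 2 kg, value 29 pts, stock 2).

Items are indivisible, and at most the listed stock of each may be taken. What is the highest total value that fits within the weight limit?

139 pts

Best selections within weight 20 and stock limits:
- 3×#2 + 2×#4: weight 16, value 139
- 2×#2 + 1×#3 + 2×#4: weight 17, value 139
- 1×#2 + 2×#3 + 2×#4: weight 18, value 139
- 3×#3 + 2×#4: weight 19, value 139
Best: 139 pts.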